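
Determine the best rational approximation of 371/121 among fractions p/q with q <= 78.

233/76

Expand x = 371/121 as a continued fraction with the Euclidean algorithm:
  371 = 3*121 + 8, so a_0 = 3.
  121 = 15*8 + 1, so a_1 = 15.
  8 = 8*1 + 0, so a_2 = 8.
so x = [3; 15, 8].
Convergents (p_i = a_i*p_{i-1} + p_{i-2}, q_i = a_i*q_{i-1} + q_{i-2} with p_{-2}=0, p_{-1}=1, q_{-2}=1, q_{-1}=0), until the denominator exceeds 78:
  i=0: a_0=3, p_0 = 3*1 + 0 = 3, q_0 = 3*0 + 1 = 1.
  i=1: a_1=15, p_1 = 15*3 + 1 = 46, q_1 = 15*1 + 0 = 15.
  i=2: a_2=8, p_2 = 8*46 + 3 = 371, q_2 = 8*15 + 1 = 121.
q_2 = 121 > 78, so the last convergent with denominator <= 78 is p_1/q_1 = 46/15.
The closest fraction with denominator <= 78 is either p_1/q_1 or the intermediate fraction (k*p_1 + p_0)/(k*q_1 + q_0) with the largest k >= 1 whose denominator stays <= 78; these approach x as k grows, and every other convergent or intermediate fraction in range is farther away.
Largest k: floor((78 - q_0)/q_1) = floor((78 - 1)/15) = 5.
That gives (5*46 + 3)/(5*15 + 1) = 233/76.
Compare the errors: |x - 46/15| = |371*15 - 46*121|/(121*15) = 1/1815, and |x - 233/76| = |371*76 - 233*121|/(121*76) = 3/9196.
Cross-multiplying, 3*1815 = 5445 < 9196 = 1*9196, so 3/9196 is smaller: the intermediate fraction 233/76 is closer to x than 46/15.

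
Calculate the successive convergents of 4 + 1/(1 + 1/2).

4/1, 5/1, 14/3

Using the convergent recurrence p_i = a_i*p_{i-1} + p_{i-2}, q_i = a_i*q_{i-1} + q_{i-2} with p_{-2}=0, p_{-1}=1, q_{-2}=1, q_{-1}=0:
  i=0: a_0=4, p_0 = 4*1 + 0 = 4, q_0 = 4*0 + 1 = 1.
  i=1: a_1=1, p_1 = 1*4 + 1 = 5, q_1 = 1*1 + 0 = 1.
  i=2: a_2=2, p_2 = 2*5 + 4 = 14, q_2 = 2*1 + 1 = 3.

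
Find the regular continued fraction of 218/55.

[3; 1, 26, 2]

Run the Euclidean algorithm on 218 and 55; the successive quotients are the partial quotients a_0, a_1, ... (each step inverts the fractional part left over by the previous one):
  218 = 3*55 + 53, so a_0 = 3.
  55 = 1*53 + 2, so a_1 = 1.
  53 = 26*2 + 1, so a_2 = 26.
  2 = 2*1 + 0, so a_3 = 2.
The remainder reaches 0 after 4 divisions, so the expansion has 4 partial quotients, read off in order.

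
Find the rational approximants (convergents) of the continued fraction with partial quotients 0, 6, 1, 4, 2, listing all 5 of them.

Using the convergent recurrence p_i = a_i*p_{i-1} + p_{i-2}, q_i = a_i*q_{i-1} + q_{i-2} with p_{-2}=0, p_{-1}=1, q_{-2}=1, q_{-1}=0:
  i=0: a_0=0, p_0 = 0*1 + 0 = 0, q_0 = 0*0 + 1 = 1.
  i=1: a_1=6, p_1 = 6*0 + 1 = 1, q_1 = 6*1 + 0 = 6.
  i=2: a_2=1, p_2 = 1*1 + 0 = 1, q_2 = 1*6 + 1 = 7.
  i=3: a_3=4, p_3 = 4*1 + 1 = 5, q_3 = 4*7 + 6 = 34.
  i=4: a_4=2, p_4 = 2*5 + 1 = 11, q_4 = 2*34 + 7 = 75.

0/1, 1/6, 1/7, 5/34, 11/75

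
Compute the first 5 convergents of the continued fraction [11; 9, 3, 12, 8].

11/1, 100/9, 311/28, 3832/345, 30967/2788

Using the convergent recurrence p_i = a_i*p_{i-1} + p_{i-2}, q_i = a_i*q_{i-1} + q_{i-2} with p_{-2}=0, p_{-1}=1, q_{-2}=1, q_{-1}=0:
  i=0: a_0=11, p_0 = 11*1 + 0 = 11, q_0 = 11*0 + 1 = 1.
  i=1: a_1=9, p_1 = 9*11 + 1 = 100, q_1 = 9*1 + 0 = 9.
  i=2: a_2=3, p_2 = 3*100 + 11 = 311, q_2 = 3*9 + 1 = 28.
  i=3: a_3=12, p_3 = 12*311 + 100 = 3832, q_3 = 12*28 + 9 = 345.
  i=4: a_4=8, p_4 = 8*3832 + 311 = 30967, q_4 = 8*345 + 28 = 2788.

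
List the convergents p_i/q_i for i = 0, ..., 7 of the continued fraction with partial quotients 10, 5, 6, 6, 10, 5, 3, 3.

Using the convergent recurrence p_i = a_i*p_{i-1} + p_{i-2}, q_i = a_i*q_{i-1} + q_{i-2} with p_{-2}=0, p_{-1}=1, q_{-2}=1, q_{-1}=0:
  i=0: a_0=10, p_0 = 10*1 + 0 = 10, q_0 = 10*0 + 1 = 1.
  i=1: a_1=5, p_1 = 5*10 + 1 = 51, q_1 = 5*1 + 0 = 5.
  i=2: a_2=6, p_2 = 6*51 + 10 = 316, q_2 = 6*5 + 1 = 31.
  i=3: a_3=6, p_3 = 6*316 + 51 = 1947, q_3 = 6*31 + 5 = 191.
  i=4: a_4=10, p_4 = 10*1947 + 316 = 19786, q_4 = 10*191 + 31 = 1941.
  i=5: a_5=5, p_5 = 5*19786 + 1947 = 100877, q_5 = 5*1941 + 191 = 9896.
  i=6: a_6=3, p_6 = 3*100877 + 19786 = 322417, q_6 = 3*9896 + 1941 = 31629.
  i=7: a_7=3, p_7 = 3*322417 + 100877 = 1068128, q_7 = 3*31629 + 9896 = 104783.

10/1, 51/5, 316/31, 1947/191, 19786/1941, 100877/9896, 322417/31629, 1068128/104783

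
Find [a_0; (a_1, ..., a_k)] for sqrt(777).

Write x_i = (sqrt(777) + m_i)/d_i with (m_0, d_0) = (0, 1). a_0 = floor(sqrt(777)) = 27, since 27^2 = 729 <= 777 < 784 = 28^2.
Iterate m_{i+1} = d_i*a_i - m_i, d_{i+1} = (777 - m_{i+1}^2)/d_i, a_{i+1} = floor((a_0 + m_{i+1})/d_{i+1}):
  m_1 = 1*27 - 0 = 27, d_1 = (777 - 27^2)/1 = 48/1 = 48, a_1 = floor((27 + 27)/48) = 1.
  m_2 = 48*1 - 27 = 21, d_2 = (777 - 21^2)/48 = 336/48 = 7, a_2 = floor((27 + 21)/7) = 6.
  m_3 = 7*6 - 21 = 21, d_3 = (777 - 21^2)/7 = 336/7 = 48, a_3 = floor((27 + 21)/48) = 1.
  m_4 = 48*1 - 21 = 27, d_4 = (777 - 27^2)/48 = 48/48 = 1, a_4 = floor((27 + 27)/1) = 54.
  m_5 = 1*54 - 27 = 27, d_5 = (777 - 27^2)/1 = 48/1 = 48: (m_5, d_5) = (m_1, d_1) = (27, 48), so from here the quotients repeat a_1, ..., a_4; the period length is 4.
Hence the expansion of sqrt(777) is a_0 = 27 followed by the repeating block 1, 6, 1, 54 (period 4).

[27; (1, 6, 1, 54)]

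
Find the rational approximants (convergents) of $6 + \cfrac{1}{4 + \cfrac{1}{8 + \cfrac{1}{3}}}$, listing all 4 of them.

Using the convergent recurrence p_i = a_i*p_{i-1} + p_{i-2}, q_i = a_i*q_{i-1} + q_{i-2} with p_{-2}=0, p_{-1}=1, q_{-2}=1, q_{-1}=0:
  i=0: a_0=6, p_0 = 6*1 + 0 = 6, q_0 = 6*0 + 1 = 1.
  i=1: a_1=4, p_1 = 4*6 + 1 = 25, q_1 = 4*1 + 0 = 4.
  i=2: a_2=8, p_2 = 8*25 + 6 = 206, q_2 = 8*4 + 1 = 33.
  i=3: a_3=3, p_3 = 3*206 + 25 = 643, q_3 = 3*33 + 4 = 103.

6/1, 25/4, 206/33, 643/103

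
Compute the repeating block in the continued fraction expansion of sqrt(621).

Write x_i = (sqrt(621) + m_i)/d_i with (m_0, d_0) = (0, 1). a_0 = floor(sqrt(621)) = 24, since 24^2 = 576 <= 621 < 625 = 25^2.
Iterate m_{i+1} = d_i*a_i - m_i, d_{i+1} = (621 - m_{i+1}^2)/d_i, a_{i+1} = floor((a_0 + m_{i+1})/d_{i+1}):
  m_1 = 1*24 - 0 = 24, d_1 = (621 - 24^2)/1 = 45/1 = 45, a_1 = floor((24 + 24)/45) = 1.
  m_2 = 45*1 - 24 = 21, d_2 = (621 - 21^2)/45 = 180/45 = 4, a_2 = floor((24 + 21)/4) = 11.
  m_3 = 4*11 - 21 = 23, d_3 = (621 - 23^2)/4 = 92/4 = 23, a_3 = floor((24 + 23)/23) = 2.
  m_4 = 23*2 - 23 = 23, d_4 = (621 - 23^2)/23 = 92/23 = 4, a_4 = floor((24 + 23)/4) = 11.
  m_5 = 4*11 - 23 = 21, d_5 = (621 - 21^2)/4 = 180/4 = 45, a_5 = floor((24 + 21)/45) = 1.
  m_6 = 45*1 - 21 = 24, d_6 = (621 - 24^2)/45 = 45/45 = 1, a_6 = floor((24 + 24)/1) = 48.
  m_7 = 1*48 - 24 = 24, d_7 = (621 - 24^2)/1 = 45/1 = 45: (m_7, d_7) = (m_1, d_1) = (24, 45), so from here the quotients repeat a_1, ..., a_6; the period length is 6.
Hence the expansion of sqrt(621) is a_0 = 24 followed by the repeating block 1, 11, 2, 11, 1, 48 (period 6).

[24; (1, 11, 2, 11, 1, 48)]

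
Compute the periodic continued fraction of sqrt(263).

[16; (4, 1, 1, 1, 1, 15, 1, 1, 1, 1, 4, 32)]

Write x_i = (sqrt(263) + m_i)/d_i with (m_0, d_0) = (0, 1). a_0 = floor(sqrt(263)) = 16, since 16^2 = 256 <= 263 < 289 = 17^2.
Iterate m_{i+1} = d_i*a_i - m_i, d_{i+1} = (263 - m_{i+1}^2)/d_i, a_{i+1} = floor((a_0 + m_{i+1})/d_{i+1}):
  m_1 = 1*16 - 0 = 16, d_1 = (263 - 16^2)/1 = 7/1 = 7, a_1 = floor((16 + 16)/7) = 4.
  m_2 = 7*4 - 16 = 12, d_2 = (263 - 12^2)/7 = 119/7 = 17, a_2 = floor((16 + 12)/17) = 1.
  m_3 = 17*1 - 12 = 5, d_3 = (263 - 5^2)/17 = 238/17 = 14, a_3 = floor((16 + 5)/14) = 1.
  m_4 = 14*1 - 5 = 9, d_4 = (263 - 9^2)/14 = 182/14 = 13, a_4 = floor((16 + 9)/13) = 1.
  m_5 = 13*1 - 9 = 4, d_5 = (263 - 4^2)/13 = 247/13 = 19, a_5 = floor((16 + 4)/19) = 1.
  m_6 = 19*1 - 4 = 15, d_6 = (263 - 15^2)/19 = 38/19 = 2, a_6 = floor((16 + 15)/2) = 15.
  m_7 = 2*15 - 15 = 15, d_7 = (263 - 15^2)/2 = 38/2 = 19, a_7 = floor((16 + 15)/19) = 1.
  m_8 = 19*1 - 15 = 4, d_8 = (263 - 4^2)/19 = 247/19 = 13, a_8 = floor((16 + 4)/13) = 1.
  m_9 = 13*1 - 4 = 9, d_9 = (263 - 9^2)/13 = 182/13 = 14, a_9 = floor((16 + 9)/14) = 1.
  m_10 = 14*1 - 9 = 5, d_10 = (263 - 5^2)/14 = 238/14 = 17, a_10 = floor((16 + 5)/17) = 1.
  m_11 = 17*1 - 5 = 12, d_11 = (263 - 12^2)/17 = 119/17 = 7, a_11 = floor((16 + 12)/7) = 4.
  m_12 = 7*4 - 12 = 16, d_12 = (263 - 16^2)/7 = 7/7 = 1, a_12 = floor((16 + 16)/1) = 32.
  m_13 = 1*32 - 16 = 16, d_13 = (263 - 16^2)/1 = 7/1 = 7: (m_13, d_13) = (m_1, d_1) = (16, 7), so from here the quotients repeat a_1, ..., a_12; the period length is 12.
Hence the expansion of sqrt(263) is a_0 = 16 followed by the repeating block 4, 1, 1, 1, 1, 15, 1, 1, 1, 1, 4, 32 (period 12).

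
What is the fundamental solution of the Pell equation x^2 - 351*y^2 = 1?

First expand sqrt(351) as a continued fraction. With x_i = (sqrt(351) + m_i)/d_i and (m_0, d_0) = (0, 1): a_0 = floor(sqrt(351)) = 18, since 18^2 = 324 <= 351 < 361 = 19^2.
Iterate m_{i+1} = d_i*a_i - m_i, d_{i+1} = (351 - m_{i+1}^2)/d_i, a_{i+1} = floor((a_0 + m_{i+1})/d_{i+1}):
  m_1 = 1*18 - 0 = 18, d_1 = (351 - 18^2)/1 = 27/1 = 27, a_1 = floor((18 + 18)/27) = 1.
  m_2 = 27*1 - 18 = 9, d_2 = (351 - 9^2)/27 = 270/27 = 10, a_2 = floor((18 + 9)/10) = 2.
  m_3 = 10*2 - 9 = 11, d_3 = (351 - 11^2)/10 = 230/10 = 23, a_3 = floor((18 + 11)/23) = 1.
  m_4 = 23*1 - 11 = 12, d_4 = (351 - 12^2)/23 = 207/23 = 9, a_4 = floor((18 + 12)/9) = 3.
  m_5 = 9*3 - 12 = 15, d_5 = (351 - 15^2)/9 = 126/9 = 14, a_5 = floor((18 + 15)/14) = 2.
  m_6 = 14*2 - 15 = 13, d_6 = (351 - 13^2)/14 = 182/14 = 13, a_6 = floor((18 + 13)/13) = 2.
  m_7 = 13*2 - 13 = 13, d_7 = (351 - 13^2)/13 = 182/13 = 14, a_7 = floor((18 + 13)/14) = 2.
  m_8 = 14*2 - 13 = 15, d_8 = (351 - 15^2)/14 = 126/14 = 9, a_8 = floor((18 + 15)/9) = 3.
  m_9 = 9*3 - 15 = 12, d_9 = (351 - 12^2)/9 = 207/9 = 23, a_9 = floor((18 + 12)/23) = 1.
  m_10 = 23*1 - 12 = 11, d_10 = (351 - 11^2)/23 = 230/23 = 10, a_10 = floor((18 + 11)/10) = 2.
  m_11 = 10*2 - 11 = 9, d_11 = (351 - 9^2)/10 = 270/10 = 27, a_11 = floor((18 + 9)/27) = 1.
  m_12 = 27*1 - 9 = 18, d_12 = (351 - 18^2)/27 = 27/27 = 1, a_12 = floor((18 + 18)/1) = 36.
  m_13 = 1*36 - 18 = 18, d_13 = (351 - 18^2)/1 = 27/1 = 27: (m_13, d_13) = (m_1, d_1) = (18, 27), so from here the quotients repeat a_1, ..., a_12; the period length is 12.
So sqrt(351) = [18; (1, 2, 1, 3, 2, 2, 2, 3, 1, 2, 1, 36)] with period length k = 12.
k is even, so the fundamental solution of x^2 - 351y^2 = 1 is (p_{k-1}, q_{k-1}) = (p_11, q_11); compute convergents through index 11.
Convergents (p_i = a_i*p_{i-1} + p_{i-2}, q_i = a_i*q_{i-1} + q_{i-2} with p_{-2}=0, p_{-1}=1, q_{-2}=1, q_{-1}=0):
  i=0: a_0=18, p_0 = 18*1 + 0 = 18, q_0 = 18*0 + 1 = 1.
  i=1: a_1=1, p_1 = 1*18 + 1 = 19, q_1 = 1*1 + 0 = 1.
  i=2: a_2=2, p_2 = 2*19 + 18 = 56, q_2 = 2*1 + 1 = 3.
  i=3: a_3=1, p_3 = 1*56 + 19 = 75, q_3 = 1*3 + 1 = 4.
  i=4: a_4=3, p_4 = 3*75 + 56 = 281, q_4 = 3*4 + 3 = 15.
  i=5: a_5=2, p_5 = 2*281 + 75 = 637, q_5 = 2*15 + 4 = 34.
  i=6: a_6=2, p_6 = 2*637 + 281 = 1555, q_6 = 2*34 + 15 = 83.
  i=7: a_7=2, p_7 = 2*1555 + 637 = 3747, q_7 = 2*83 + 34 = 200.
  i=8: a_8=3, p_8 = 3*3747 + 1555 = 12796, q_8 = 3*200 + 83 = 683.
  i=9: a_9=1, p_9 = 1*12796 + 3747 = 16543, q_9 = 1*683 + 200 = 883.
  i=10: a_10=2, p_10 = 2*16543 + 12796 = 45882, q_10 = 2*883 + 683 = 2449.
  i=11: a_11=1, p_11 = 1*45882 + 16543 = 62425, q_11 = 1*2449 + 883 = 3332.
Check: 62425^2 - 351*3332^2 = 3896880625 - 3896880624 = 1, so (x, y) = (62425, 3332) solves the equation, and by the theorem it is the least positive solution.

(x, y) = (62425, 3332)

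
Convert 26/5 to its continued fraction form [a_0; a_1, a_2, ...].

[5; 5]

Run the Euclidean algorithm on 26 and 5; the successive quotients are the partial quotients a_0, a_1, ... (each step inverts the fractional part left over by the previous one):
  26 = 5*5 + 1, so a_0 = 5.
  5 = 5*1 + 0, so a_1 = 5.
The remainder reaches 0 after 2 divisions, so the expansion has 2 partial quotients, read off in order.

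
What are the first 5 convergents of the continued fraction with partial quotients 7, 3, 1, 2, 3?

7/1, 22/3, 29/4, 80/11, 269/37

Using the convergent recurrence p_i = a_i*p_{i-1} + p_{i-2}, q_i = a_i*q_{i-1} + q_{i-2} with p_{-2}=0, p_{-1}=1, q_{-2}=1, q_{-1}=0:
  i=0: a_0=7, p_0 = 7*1 + 0 = 7, q_0 = 7*0 + 1 = 1.
  i=1: a_1=3, p_1 = 3*7 + 1 = 22, q_1 = 3*1 + 0 = 3.
  i=2: a_2=1, p_2 = 1*22 + 7 = 29, q_2 = 1*3 + 1 = 4.
  i=3: a_3=2, p_3 = 2*29 + 22 = 80, q_3 = 2*4 + 3 = 11.
  i=4: a_4=3, p_4 = 3*80 + 29 = 269, q_4 = 3*11 + 4 = 37.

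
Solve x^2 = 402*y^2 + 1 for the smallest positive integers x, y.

First expand sqrt(402) as a continued fraction. With x_i = (sqrt(402) + m_i)/d_i and (m_0, d_0) = (0, 1): a_0 = floor(sqrt(402)) = 20, since 20^2 = 400 <= 402 < 441 = 21^2.
Iterate m_{i+1} = d_i*a_i - m_i, d_{i+1} = (402 - m_{i+1}^2)/d_i, a_{i+1} = floor((a_0 + m_{i+1})/d_{i+1}):
  m_1 = 1*20 - 0 = 20, d_1 = (402 - 20^2)/1 = 2/1 = 2, a_1 = floor((20 + 20)/2) = 20.
  m_2 = 2*20 - 20 = 20, d_2 = (402 - 20^2)/2 = 2/2 = 1, a_2 = floor((20 + 20)/1) = 40.
  m_3 = 1*40 - 20 = 20, d_3 = (402 - 20^2)/1 = 2/1 = 2: (m_3, d_3) = (m_1, d_1) = (20, 2), so from here the quotients repeat a_1, a_2; the period length is 2.
So sqrt(402) = [20; (20, 40)] with period length k = 2.
k is even, so the fundamental solution of x^2 - 402y^2 = 1 is (p_{k-1}, q_{k-1}) = (p_1, q_1); compute convergents through index 1.
Convergents (p_i = a_i*p_{i-1} + p_{i-2}, q_i = a_i*q_{i-1} + q_{i-2} with p_{-2}=0, p_{-1}=1, q_{-2}=1, q_{-1}=0):
  i=0: a_0=20, p_0 = 20*1 + 0 = 20, q_0 = 20*0 + 1 = 1.
  i=1: a_1=20, p_1 = 20*20 + 1 = 401, q_1 = 20*1 + 0 = 20.
Check: 401^2 - 402*20^2 = 160801 - 160800 = 1, so (x, y) = (401, 20) solves the equation, and by the theorem it is the least positive solution.

(x, y) = (401, 20)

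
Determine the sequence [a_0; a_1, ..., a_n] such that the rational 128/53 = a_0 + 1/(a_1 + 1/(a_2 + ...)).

[2; 2, 2, 2, 4]

Run the Euclidean algorithm on 128 and 53; the successive quotients are the partial quotients a_0, a_1, ... (each step inverts the fractional part left over by the previous one):
  128 = 2*53 + 22, so a_0 = 2.
  53 = 2*22 + 9, so a_1 = 2.
  22 = 2*9 + 4, so a_2 = 2.
  9 = 2*4 + 1, so a_3 = 2.
  4 = 4*1 + 0, so a_4 = 4.
The remainder reaches 0 after 5 divisions, so the expansion has 5 partial quotients, read off in order.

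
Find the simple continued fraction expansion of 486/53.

[9; 5, 1, 8]

Run the Euclidean algorithm on 486 and 53; the successive quotients are the partial quotients a_0, a_1, ... (each step inverts the fractional part left over by the previous one):
  486 = 9*53 + 9, so a_0 = 9.
  53 = 5*9 + 8, so a_1 = 5.
  9 = 1*8 + 1, so a_2 = 1.
  8 = 8*1 + 0, so a_3 = 8.
The remainder reaches 0 after 4 divisions, so the expansion has 4 partial quotients, read off in order.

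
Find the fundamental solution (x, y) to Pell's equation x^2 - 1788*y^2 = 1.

(x, y) = (43807, 1036)

First expand sqrt(1788) as a continued fraction. With x_i = (sqrt(1788) + m_i)/d_i and (m_0, d_0) = (0, 1): a_0 = floor(sqrt(1788)) = 42, since 42^2 = 1764 <= 1788 < 1849 = 43^2.
Iterate m_{i+1} = d_i*a_i - m_i, d_{i+1} = (1788 - m_{i+1}^2)/d_i, a_{i+1} = floor((a_0 + m_{i+1})/d_{i+1}):
  m_1 = 1*42 - 0 = 42, d_1 = (1788 - 42^2)/1 = 24/1 = 24, a_1 = floor((42 + 42)/24) = 3.
  m_2 = 24*3 - 42 = 30, d_2 = (1788 - 30^2)/24 = 888/24 = 37, a_2 = floor((42 + 30)/37) = 1.
  m_3 = 37*1 - 30 = 7, d_3 = (1788 - 7^2)/37 = 1739/37 = 47, a_3 = floor((42 + 7)/47) = 1.
  m_4 = 47*1 - 7 = 40, d_4 = (1788 - 40^2)/47 = 188/47 = 4, a_4 = floor((42 + 40)/4) = 20.
  m_5 = 4*20 - 40 = 40, d_5 = (1788 - 40^2)/4 = 188/4 = 47, a_5 = floor((42 + 40)/47) = 1.
  m_6 = 47*1 - 40 = 7, d_6 = (1788 - 7^2)/47 = 1739/47 = 37, a_6 = floor((42 + 7)/37) = 1.
  m_7 = 37*1 - 7 = 30, d_7 = (1788 - 30^2)/37 = 888/37 = 24, a_7 = floor((42 + 30)/24) = 3.
  m_8 = 24*3 - 30 = 42, d_8 = (1788 - 42^2)/24 = 24/24 = 1, a_8 = floor((42 + 42)/1) = 84.
  m_9 = 1*84 - 42 = 42, d_9 = (1788 - 42^2)/1 = 24/1 = 24: (m_9, d_9) = (m_1, d_1) = (42, 24), so from here the quotients repeat a_1, ..., a_8; the period length is 8.
So sqrt(1788) = [42; (3, 1, 1, 20, 1, 1, 3, 84)] with period length k = 8.
k is even, so the fundamental solution of x^2 - 1788y^2 = 1 is (p_{k-1}, q_{k-1}) = (p_7, q_7); compute convergents through index 7.
Convergents (p_i = a_i*p_{i-1} + p_{i-2}, q_i = a_i*q_{i-1} + q_{i-2} with p_{-2}=0, p_{-1}=1, q_{-2}=1, q_{-1}=0):
  i=0: a_0=42, p_0 = 42*1 + 0 = 42, q_0 = 42*0 + 1 = 1.
  i=1: a_1=3, p_1 = 3*42 + 1 = 127, q_1 = 3*1 + 0 = 3.
  i=2: a_2=1, p_2 = 1*127 + 42 = 169, q_2 = 1*3 + 1 = 4.
  i=3: a_3=1, p_3 = 1*169 + 127 = 296, q_3 = 1*4 + 3 = 7.
  i=4: a_4=20, p_4 = 20*296 + 169 = 6089, q_4 = 20*7 + 4 = 144.
  i=5: a_5=1, p_5 = 1*6089 + 296 = 6385, q_5 = 1*144 + 7 = 151.
  i=6: a_6=1, p_6 = 1*6385 + 6089 = 12474, q_6 = 1*151 + 144 = 295.
  i=7: a_7=3, p_7 = 3*12474 + 6385 = 43807, q_7 = 3*295 + 151 = 1036.
Check: 43807^2 - 1788*1036^2 = 1919053249 - 1919053248 = 1, so (x, y) = (43807, 1036) solves the equation, and by the theorem it is the least positive solution.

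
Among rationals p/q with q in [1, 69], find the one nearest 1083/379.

20/7

Expand x = 1083/379 as a continued fraction with the Euclidean algorithm:
  1083 = 2*379 + 325, so a_0 = 2.
  379 = 1*325 + 54, so a_1 = 1.
  325 = 6*54 + 1, so a_2 = 6.
  54 = 54*1 + 0, so a_3 = 54.
so x = [2; 1, 6, 54].
Convergents (p_i = a_i*p_{i-1} + p_{i-2}, q_i = a_i*q_{i-1} + q_{i-2} with p_{-2}=0, p_{-1}=1, q_{-2}=1, q_{-1}=0), until the denominator exceeds 69:
  i=0: a_0=2, p_0 = 2*1 + 0 = 2, q_0 = 2*0 + 1 = 1.
  i=1: a_1=1, p_1 = 1*2 + 1 = 3, q_1 = 1*1 + 0 = 1.
  i=2: a_2=6, p_2 = 6*3 + 2 = 20, q_2 = 6*1 + 1 = 7.
  i=3: a_3=54, p_3 = 54*20 + 3 = 1083, q_3 = 54*7 + 1 = 379.
q_3 = 379 > 69, so the last convergent with denominator <= 69 is p_2/q_2 = 20/7.
The closest fraction with denominator <= 69 is either p_2/q_2 or the intermediate fraction (k*p_2 + p_1)/(k*q_2 + q_1) with the largest k >= 1 whose denominator stays <= 69; these approach x as k grows, and every other convergent or intermediate fraction in range is farther away.
Largest k: floor((69 - q_1)/q_2) = floor((69 - 1)/7) = 9.
That gives (9*20 + 3)/(9*7 + 1) = 183/64.
Compare the errors: |x - 20/7| = |1083*7 - 20*379|/(379*7) = 1/2653, and |x - 183/64| = |1083*64 - 183*379|/(379*64) = 45/24256.
Cross-multiplying, 1*24256 = 24256 < 119385 = 45*2653, so 1/2653 is smaller: the convergent 20/7 is closer to x than 183/64.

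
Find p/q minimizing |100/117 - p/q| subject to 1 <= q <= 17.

6/7

Expand x = 100/117 as a continued fraction with the Euclidean algorithm:
  100 = 0*117 + 100, so a_0 = 0.
  117 = 1*100 + 17, so a_1 = 1.
  100 = 5*17 + 15, so a_2 = 5.
  17 = 1*15 + 2, so a_3 = 1.
  15 = 7*2 + 1, so a_4 = 7.
  2 = 2*1 + 0, so a_5 = 2.
so x = [0; 1, 5, 1, 7, 2].
Convergents (p_i = a_i*p_{i-1} + p_{i-2}, q_i = a_i*q_{i-1} + q_{i-2} with p_{-2}=0, p_{-1}=1, q_{-2}=1, q_{-1}=0), until the denominator exceeds 17:
  i=0: a_0=0, p_0 = 0*1 + 0 = 0, q_0 = 0*0 + 1 = 1.
  i=1: a_1=1, p_1 = 1*0 + 1 = 1, q_1 = 1*1 + 0 = 1.
  i=2: a_2=5, p_2 = 5*1 + 0 = 5, q_2 = 5*1 + 1 = 6.
  i=3: a_3=1, p_3 = 1*5 + 1 = 6, q_3 = 1*6 + 1 = 7.
  i=4: a_4=7, p_4 = 7*6 + 5 = 47, q_4 = 7*7 + 6 = 55.
q_4 = 55 > 17, so the last convergent with denominator <= 17 is p_3/q_3 = 6/7.
The closest fraction with denominator <= 17 is either p_3/q_3 or the intermediate fraction (k*p_3 + p_2)/(k*q_3 + q_2) with the largest k >= 1 whose denominator stays <= 17; these approach x as k grows, and every other convergent or intermediate fraction in range is farther away.
Largest k: floor((17 - q_2)/q_3) = floor((17 - 6)/7) = 1.
That gives (1*6 + 5)/(1*7 + 6) = 11/13.
Compare the errors: |x - 6/7| = |100*7 - 6*117|/(117*7) = 2/819, and |x - 11/13| = |100*13 - 11*117|/(117*13) = 13/1521.
Cross-multiplying, 2*1521 = 3042 < 10647 = 13*819, so 2/819 is smaller: the convergent 6/7 is closer to x than 11/13.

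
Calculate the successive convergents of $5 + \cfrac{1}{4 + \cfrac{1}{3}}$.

5/1, 21/4, 68/13

Using the convergent recurrence p_i = a_i*p_{i-1} + p_{i-2}, q_i = a_i*q_{i-1} + q_{i-2} with p_{-2}=0, p_{-1}=1, q_{-2}=1, q_{-1}=0:
  i=0: a_0=5, p_0 = 5*1 + 0 = 5, q_0 = 5*0 + 1 = 1.
  i=1: a_1=4, p_1 = 4*5 + 1 = 21, q_1 = 4*1 + 0 = 4.
  i=2: a_2=3, p_2 = 3*21 + 5 = 68, q_2 = 3*4 + 1 = 13.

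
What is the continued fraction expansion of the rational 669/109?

[6; 7, 3, 1, 3]

Run the Euclidean algorithm on 669 and 109; the successive quotients are the partial quotients a_0, a_1, ... (each step inverts the fractional part left over by the previous one):
  669 = 6*109 + 15, so a_0 = 6.
  109 = 7*15 + 4, so a_1 = 7.
  15 = 3*4 + 3, so a_2 = 3.
  4 = 1*3 + 1, so a_3 = 1.
  3 = 3*1 + 0, so a_4 = 3.
The remainder reaches 0 after 5 divisions, so the expansion has 5 partial quotients, read off in order.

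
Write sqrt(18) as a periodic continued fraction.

[4; (4, 8)]

Write x_i = (sqrt(18) + m_i)/d_i with (m_0, d_0) = (0, 1). a_0 = floor(sqrt(18)) = 4, since 4^2 = 16 <= 18 < 25 = 5^2.
Iterate m_{i+1} = d_i*a_i - m_i, d_{i+1} = (18 - m_{i+1}^2)/d_i, a_{i+1} = floor((a_0 + m_{i+1})/d_{i+1}):
  m_1 = 1*4 - 0 = 4, d_1 = (18 - 4^2)/1 = 2/1 = 2, a_1 = floor((4 + 4)/2) = 4.
  m_2 = 2*4 - 4 = 4, d_2 = (18 - 4^2)/2 = 2/2 = 1, a_2 = floor((4 + 4)/1) = 8.
  m_3 = 1*8 - 4 = 4, d_3 = (18 - 4^2)/1 = 2/1 = 2: (m_3, d_3) = (m_1, d_1) = (4, 2), so from here the quotients repeat a_1, a_2; the period length is 2.
Hence the expansion of sqrt(18) is a_0 = 4 followed by the repeating block 4, 8 (period 2).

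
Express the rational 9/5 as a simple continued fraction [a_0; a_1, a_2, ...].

Run the Euclidean algorithm on 9 and 5; the successive quotients are the partial quotients a_0, a_1, ... (each step inverts the fractional part left over by the previous one):
  9 = 1*5 + 4, so a_0 = 1.
  5 = 1*4 + 1, so a_1 = 1.
  4 = 4*1 + 0, so a_2 = 4.
The remainder reaches 0 after 3 divisions, so the expansion has 3 partial quotients, read off in order.

[1; 1, 4]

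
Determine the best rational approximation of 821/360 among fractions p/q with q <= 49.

57/25

Expand x = 821/360 as a continued fraction with the Euclidean algorithm:
  821 = 2*360 + 101, so a_0 = 2.
  360 = 3*101 + 57, so a_1 = 3.
  101 = 1*57 + 44, so a_2 = 1.
  57 = 1*44 + 13, so a_3 = 1.
  44 = 3*13 + 5, so a_4 = 3.
  13 = 2*5 + 3, so a_5 = 2.
  5 = 1*3 + 2, so a_6 = 1.
  3 = 1*2 + 1, so a_7 = 1.
  2 = 2*1 + 0, so a_8 = 2.
so x = [2; 3, 1, 1, 3, 2, 1, 1, 2].
Convergents (p_i = a_i*p_{i-1} + p_{i-2}, q_i = a_i*q_{i-1} + q_{i-2} with p_{-2}=0, p_{-1}=1, q_{-2}=1, q_{-1}=0), until the denominator exceeds 49:
  i=0: a_0=2, p_0 = 2*1 + 0 = 2, q_0 = 2*0 + 1 = 1.
  i=1: a_1=3, p_1 = 3*2 + 1 = 7, q_1 = 3*1 + 0 = 3.
  i=2: a_2=1, p_2 = 1*7 + 2 = 9, q_2 = 1*3 + 1 = 4.
  i=3: a_3=1, p_3 = 1*9 + 7 = 16, q_3 = 1*4 + 3 = 7.
  i=4: a_4=3, p_4 = 3*16 + 9 = 57, q_4 = 3*7 + 4 = 25.
  i=5: a_5=2, p_5 = 2*57 + 16 = 130, q_5 = 2*25 + 7 = 57.
q_5 = 57 > 49, so the last convergent with denominator <= 49 is p_4/q_4 = 57/25.
The closest fraction with denominator <= 49 is either p_4/q_4 or the intermediate fraction (k*p_4 + p_3)/(k*q_4 + q_3) with the largest k >= 1 whose denominator stays <= 49; these approach x as k grows, and every other convergent or intermediate fraction in range is farther away.
Largest k: floor((49 - q_3)/q_4) = floor((49 - 7)/25) = 1.
That gives (1*57 + 16)/(1*25 + 7) = 73/32.
Compare the errors: |x - 57/25| = |821*25 - 57*360|/(360*25) = 5/9000, and |x - 73/32| = |821*32 - 73*360|/(360*32) = 8/11520.
Cross-multiplying, 5*11520 = 57600 < 72000 = 8*9000, so 5/9000 is smaller: the convergent 57/25 is closer to x than 73/32.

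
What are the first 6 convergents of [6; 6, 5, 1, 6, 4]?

Using the convergent recurrence p_i = a_i*p_{i-1} + p_{i-2}, q_i = a_i*q_{i-1} + q_{i-2} with p_{-2}=0, p_{-1}=1, q_{-2}=1, q_{-1}=0:
  i=0: a_0=6, p_0 = 6*1 + 0 = 6, q_0 = 6*0 + 1 = 1.
  i=1: a_1=6, p_1 = 6*6 + 1 = 37, q_1 = 6*1 + 0 = 6.
  i=2: a_2=5, p_2 = 5*37 + 6 = 191, q_2 = 5*6 + 1 = 31.
  i=3: a_3=1, p_3 = 1*191 + 37 = 228, q_3 = 1*31 + 6 = 37.
  i=4: a_4=6, p_4 = 6*228 + 191 = 1559, q_4 = 6*37 + 31 = 253.
  i=5: a_5=4, p_5 = 4*1559 + 228 = 6464, q_5 = 4*253 + 37 = 1049.

6/1, 37/6, 191/31, 228/37, 1559/253, 6464/1049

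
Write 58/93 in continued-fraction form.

[0; 1, 1, 1, 1, 1, 11]

Run the Euclidean algorithm on 58 and 93; the successive quotients are the partial quotients a_0, a_1, ... (each step inverts the fractional part left over by the previous one):
  58 = 0*93 + 58, so a_0 = 0.
  93 = 1*58 + 35, so a_1 = 1.
  58 = 1*35 + 23, so a_2 = 1.
  35 = 1*23 + 12, so a_3 = 1.
  23 = 1*12 + 11, so a_4 = 1.
  12 = 1*11 + 1, so a_5 = 1.
  11 = 11*1 + 0, so a_6 = 11.
The remainder reaches 0 after 7 divisions, so the expansion has 7 partial quotients, read off in order.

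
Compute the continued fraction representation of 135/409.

[0; 3, 33, 1, 3]

Run the Euclidean algorithm on 135 and 409; the successive quotients are the partial quotients a_0, a_1, ... (each step inverts the fractional part left over by the previous one):
  135 = 0*409 + 135, so a_0 = 0.
  409 = 3*135 + 4, so a_1 = 3.
  135 = 33*4 + 3, so a_2 = 33.
  4 = 1*3 + 1, so a_3 = 1.
  3 = 3*1 + 0, so a_4 = 3.
The remainder reaches 0 after 5 divisions, so the expansion has 5 partial quotients, read off in order.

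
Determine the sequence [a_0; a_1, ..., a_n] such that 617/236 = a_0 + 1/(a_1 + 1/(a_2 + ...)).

[2; 1, 1, 1, 1, 2, 5, 1, 2]

Run the Euclidean algorithm on 617 and 236; the successive quotients are the partial quotients a_0, a_1, ... (each step inverts the fractional part left over by the previous one):
  617 = 2*236 + 145, so a_0 = 2.
  236 = 1*145 + 91, so a_1 = 1.
  145 = 1*91 + 54, so a_2 = 1.
  91 = 1*54 + 37, so a_3 = 1.
  54 = 1*37 + 17, so a_4 = 1.
  37 = 2*17 + 3, so a_5 = 2.
  17 = 5*3 + 2, so a_6 = 5.
  3 = 1*2 + 1, so a_7 = 1.
  2 = 2*1 + 0, so a_8 = 2.
The remainder reaches 0 after 9 divisions, so the expansion has 9 partial quotients, read off in order.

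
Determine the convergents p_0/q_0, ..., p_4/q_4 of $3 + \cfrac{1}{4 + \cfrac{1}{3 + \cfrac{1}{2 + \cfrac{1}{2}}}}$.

Using the convergent recurrence p_i = a_i*p_{i-1} + p_{i-2}, q_i = a_i*q_{i-1} + q_{i-2} with p_{-2}=0, p_{-1}=1, q_{-2}=1, q_{-1}=0:
  i=0: a_0=3, p_0 = 3*1 + 0 = 3, q_0 = 3*0 + 1 = 1.
  i=1: a_1=4, p_1 = 4*3 + 1 = 13, q_1 = 4*1 + 0 = 4.
  i=2: a_2=3, p_2 = 3*13 + 3 = 42, q_2 = 3*4 + 1 = 13.
  i=3: a_3=2, p_3 = 2*42 + 13 = 97, q_3 = 2*13 + 4 = 30.
  i=4: a_4=2, p_4 = 2*97 + 42 = 236, q_4 = 2*30 + 13 = 73.

3/1, 13/4, 42/13, 97/30, 236/73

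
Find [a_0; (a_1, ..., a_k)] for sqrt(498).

[22; (3, 6, 22, 6, 3, 44)]

Write x_i = (sqrt(498) + m_i)/d_i with (m_0, d_0) = (0, 1). a_0 = floor(sqrt(498)) = 22, since 22^2 = 484 <= 498 < 529 = 23^2.
Iterate m_{i+1} = d_i*a_i - m_i, d_{i+1} = (498 - m_{i+1}^2)/d_i, a_{i+1} = floor((a_0 + m_{i+1})/d_{i+1}):
  m_1 = 1*22 - 0 = 22, d_1 = (498 - 22^2)/1 = 14/1 = 14, a_1 = floor((22 + 22)/14) = 3.
  m_2 = 14*3 - 22 = 20, d_2 = (498 - 20^2)/14 = 98/14 = 7, a_2 = floor((22 + 20)/7) = 6.
  m_3 = 7*6 - 20 = 22, d_3 = (498 - 22^2)/7 = 14/7 = 2, a_3 = floor((22 + 22)/2) = 22.
  m_4 = 2*22 - 22 = 22, d_4 = (498 - 22^2)/2 = 14/2 = 7, a_4 = floor((22 + 22)/7) = 6.
  m_5 = 7*6 - 22 = 20, d_5 = (498 - 20^2)/7 = 98/7 = 14, a_5 = floor((22 + 20)/14) = 3.
  m_6 = 14*3 - 20 = 22, d_6 = (498 - 22^2)/14 = 14/14 = 1, a_6 = floor((22 + 22)/1) = 44.
  m_7 = 1*44 - 22 = 22, d_7 = (498 - 22^2)/1 = 14/1 = 14: (m_7, d_7) = (m_1, d_1) = (22, 14), so from here the quotients repeat a_1, ..., a_6; the period length is 6.
Hence the expansion of sqrt(498) is a_0 = 22 followed by the repeating block 3, 6, 22, 6, 3, 44 (period 6).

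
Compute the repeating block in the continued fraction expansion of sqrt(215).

[14; (1, 1, 1, 28)]

Write x_i = (sqrt(215) + m_i)/d_i with (m_0, d_0) = (0, 1). a_0 = floor(sqrt(215)) = 14, since 14^2 = 196 <= 215 < 225 = 15^2.
Iterate m_{i+1} = d_i*a_i - m_i, d_{i+1} = (215 - m_{i+1}^2)/d_i, a_{i+1} = floor((a_0 + m_{i+1})/d_{i+1}):
  m_1 = 1*14 - 0 = 14, d_1 = (215 - 14^2)/1 = 19/1 = 19, a_1 = floor((14 + 14)/19) = 1.
  m_2 = 19*1 - 14 = 5, d_2 = (215 - 5^2)/19 = 190/19 = 10, a_2 = floor((14 + 5)/10) = 1.
  m_3 = 10*1 - 5 = 5, d_3 = (215 - 5^2)/10 = 190/10 = 19, a_3 = floor((14 + 5)/19) = 1.
  m_4 = 19*1 - 5 = 14, d_4 = (215 - 14^2)/19 = 19/19 = 1, a_4 = floor((14 + 14)/1) = 28.
  m_5 = 1*28 - 14 = 14, d_5 = (215 - 14^2)/1 = 19/1 = 19: (m_5, d_5) = (m_1, d_1) = (14, 19), so from here the quotients repeat a_1, ..., a_4; the period length is 4.
Hence the expansion of sqrt(215) is a_0 = 14 followed by the repeating block 1, 1, 1, 28 (period 4).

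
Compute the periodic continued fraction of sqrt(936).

[30; (1, 1, 2, 6, 2, 1, 1, 60)]

Write x_i = (sqrt(936) + m_i)/d_i with (m_0, d_0) = (0, 1). a_0 = floor(sqrt(936)) = 30, since 30^2 = 900 <= 936 < 961 = 31^2.
Iterate m_{i+1} = d_i*a_i - m_i, d_{i+1} = (936 - m_{i+1}^2)/d_i, a_{i+1} = floor((a_0 + m_{i+1})/d_{i+1}):
  m_1 = 1*30 - 0 = 30, d_1 = (936 - 30^2)/1 = 36/1 = 36, a_1 = floor((30 + 30)/36) = 1.
  m_2 = 36*1 - 30 = 6, d_2 = (936 - 6^2)/36 = 900/36 = 25, a_2 = floor((30 + 6)/25) = 1.
  m_3 = 25*1 - 6 = 19, d_3 = (936 - 19^2)/25 = 575/25 = 23, a_3 = floor((30 + 19)/23) = 2.
  m_4 = 23*2 - 19 = 27, d_4 = (936 - 27^2)/23 = 207/23 = 9, a_4 = floor((30 + 27)/9) = 6.
  m_5 = 9*6 - 27 = 27, d_5 = (936 - 27^2)/9 = 207/9 = 23, a_5 = floor((30 + 27)/23) = 2.
  m_6 = 23*2 - 27 = 19, d_6 = (936 - 19^2)/23 = 575/23 = 25, a_6 = floor((30 + 19)/25) = 1.
  m_7 = 25*1 - 19 = 6, d_7 = (936 - 6^2)/25 = 900/25 = 36, a_7 = floor((30 + 6)/36) = 1.
  m_8 = 36*1 - 6 = 30, d_8 = (936 - 30^2)/36 = 36/36 = 1, a_8 = floor((30 + 30)/1) = 60.
  m_9 = 1*60 - 30 = 30, d_9 = (936 - 30^2)/1 = 36/1 = 36: (m_9, d_9) = (m_1, d_1) = (30, 36), so from here the quotients repeat a_1, ..., a_8; the period length is 8.
Hence the expansion of sqrt(936) is a_0 = 30 followed by the repeating block 1, 1, 2, 6, 2, 1, 1, 60 (period 8).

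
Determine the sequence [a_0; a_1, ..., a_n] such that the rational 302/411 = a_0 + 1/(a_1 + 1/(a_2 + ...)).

Run the Euclidean algorithm on 302 and 411; the successive quotients are the partial quotients a_0, a_1, ... (each step inverts the fractional part left over by the previous one):
  302 = 0*411 + 302, so a_0 = 0.
  411 = 1*302 + 109, so a_1 = 1.
  302 = 2*109 + 84, so a_2 = 2.
  109 = 1*84 + 25, so a_3 = 1.
  84 = 3*25 + 9, so a_4 = 3.
  25 = 2*9 + 7, so a_5 = 2.
  9 = 1*7 + 2, so a_6 = 1.
  7 = 3*2 + 1, so a_7 = 3.
  2 = 2*1 + 0, so a_8 = 2.
The remainder reaches 0 after 9 divisions, so the expansion has 9 partial quotients, read off in order.

[0; 1, 2, 1, 3, 2, 1, 3, 2]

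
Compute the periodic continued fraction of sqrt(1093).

[33; (16, 1, 1, 16, 66)]

Write x_i = (sqrt(1093) + m_i)/d_i with (m_0, d_0) = (0, 1). a_0 = floor(sqrt(1093)) = 33, since 33^2 = 1089 <= 1093 < 1156 = 34^2.
Iterate m_{i+1} = d_i*a_i - m_i, d_{i+1} = (1093 - m_{i+1}^2)/d_i, a_{i+1} = floor((a_0 + m_{i+1})/d_{i+1}):
  m_1 = 1*33 - 0 = 33, d_1 = (1093 - 33^2)/1 = 4/1 = 4, a_1 = floor((33 + 33)/4) = 16.
  m_2 = 4*16 - 33 = 31, d_2 = (1093 - 31^2)/4 = 132/4 = 33, a_2 = floor((33 + 31)/33) = 1.
  m_3 = 33*1 - 31 = 2, d_3 = (1093 - 2^2)/33 = 1089/33 = 33, a_3 = floor((33 + 2)/33) = 1.
  m_4 = 33*1 - 2 = 31, d_4 = (1093 - 31^2)/33 = 132/33 = 4, a_4 = floor((33 + 31)/4) = 16.
  m_5 = 4*16 - 31 = 33, d_5 = (1093 - 33^2)/4 = 4/4 = 1, a_5 = floor((33 + 33)/1) = 66.
  m_6 = 1*66 - 33 = 33, d_6 = (1093 - 33^2)/1 = 4/1 = 4: (m_6, d_6) = (m_1, d_1) = (33, 4), so from here the quotients repeat a_1, ..., a_5; the period length is 5.
Hence the expansion of sqrt(1093) is a_0 = 33 followed by the repeating block 16, 1, 1, 16, 66 (period 5).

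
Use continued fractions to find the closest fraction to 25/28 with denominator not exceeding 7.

6/7

Expand x = 25/28 as a continued fraction with the Euclidean algorithm:
  25 = 0*28 + 25, so a_0 = 0.
  28 = 1*25 + 3, so a_1 = 1.
  25 = 8*3 + 1, so a_2 = 8.
  3 = 3*1 + 0, so a_3 = 3.
so x = [0; 1, 8, 3].
Convergents (p_i = a_i*p_{i-1} + p_{i-2}, q_i = a_i*q_{i-1} + q_{i-2} with p_{-2}=0, p_{-1}=1, q_{-2}=1, q_{-1}=0), until the denominator exceeds 7:
  i=0: a_0=0, p_0 = 0*1 + 0 = 0, q_0 = 0*0 + 1 = 1.
  i=1: a_1=1, p_1 = 1*0 + 1 = 1, q_1 = 1*1 + 0 = 1.
  i=2: a_2=8, p_2 = 8*1 + 0 = 8, q_2 = 8*1 + 1 = 9.
q_2 = 9 > 7, so the last convergent with denominator <= 7 is p_1/q_1 = 1/1.
The closest fraction with denominator <= 7 is either p_1/q_1 or the intermediate fraction (k*p_1 + p_0)/(k*q_1 + q_0) with the largest k >= 1 whose denominator stays <= 7; these approach x as k grows, and every other convergent or intermediate fraction in range is farther away.
Largest k: floor((7 - q_0)/q_1) = floor((7 - 1)/1) = 6.
That gives (6*1 + 0)/(6*1 + 1) = 6/7.
Compare the errors: |x - 1/1| = |25*1 - 1*28|/(28*1) = 3/28, and |x - 6/7| = |25*7 - 6*28|/(28*7) = 7/196.
Cross-multiplying, 7*28 = 196 < 588 = 3*196, so 7/196 is smaller: the intermediate fraction 6/7 is closer to x than 1/1.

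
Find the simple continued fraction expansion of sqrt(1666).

[40; (1, 4, 2, 4, 1, 80)]

Write x_i = (sqrt(1666) + m_i)/d_i with (m_0, d_0) = (0, 1). a_0 = floor(sqrt(1666)) = 40, since 40^2 = 1600 <= 1666 < 1681 = 41^2.
Iterate m_{i+1} = d_i*a_i - m_i, d_{i+1} = (1666 - m_{i+1}^2)/d_i, a_{i+1} = floor((a_0 + m_{i+1})/d_{i+1}):
  m_1 = 1*40 - 0 = 40, d_1 = (1666 - 40^2)/1 = 66/1 = 66, a_1 = floor((40 + 40)/66) = 1.
  m_2 = 66*1 - 40 = 26, d_2 = (1666 - 26^2)/66 = 990/66 = 15, a_2 = floor((40 + 26)/15) = 4.
  m_3 = 15*4 - 26 = 34, d_3 = (1666 - 34^2)/15 = 510/15 = 34, a_3 = floor((40 + 34)/34) = 2.
  m_4 = 34*2 - 34 = 34, d_4 = (1666 - 34^2)/34 = 510/34 = 15, a_4 = floor((40 + 34)/15) = 4.
  m_5 = 15*4 - 34 = 26, d_5 = (1666 - 26^2)/15 = 990/15 = 66, a_5 = floor((40 + 26)/66) = 1.
  m_6 = 66*1 - 26 = 40, d_6 = (1666 - 40^2)/66 = 66/66 = 1, a_6 = floor((40 + 40)/1) = 80.
  m_7 = 1*80 - 40 = 40, d_7 = (1666 - 40^2)/1 = 66/1 = 66: (m_7, d_7) = (m_1, d_1) = (40, 66), so from here the quotients repeat a_1, ..., a_6; the period length is 6.
Hence the expansion of sqrt(1666) is a_0 = 40 followed by the repeating block 1, 4, 2, 4, 1, 80 (period 6).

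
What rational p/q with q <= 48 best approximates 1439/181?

159/20

Expand x = 1439/181 as a continued fraction with the Euclidean algorithm:
  1439 = 7*181 + 172, so a_0 = 7.
  181 = 1*172 + 9, so a_1 = 1.
  172 = 19*9 + 1, so a_2 = 19.
  9 = 9*1 + 0, so a_3 = 9.
so x = [7; 1, 19, 9].
Convergents (p_i = a_i*p_{i-1} + p_{i-2}, q_i = a_i*q_{i-1} + q_{i-2} with p_{-2}=0, p_{-1}=1, q_{-2}=1, q_{-1}=0), until the denominator exceeds 48:
  i=0: a_0=7, p_0 = 7*1 + 0 = 7, q_0 = 7*0 + 1 = 1.
  i=1: a_1=1, p_1 = 1*7 + 1 = 8, q_1 = 1*1 + 0 = 1.
  i=2: a_2=19, p_2 = 19*8 + 7 = 159, q_2 = 19*1 + 1 = 20.
  i=3: a_3=9, p_3 = 9*159 + 8 = 1439, q_3 = 9*20 + 1 = 181.
q_3 = 181 > 48, so the last convergent with denominator <= 48 is p_2/q_2 = 159/20.
The closest fraction with denominator <= 48 is either p_2/q_2 or the intermediate fraction (k*p_2 + p_1)/(k*q_2 + q_1) with the largest k >= 1 whose denominator stays <= 48; these approach x as k grows, and every other convergent or intermediate fraction in range is farther away.
Largest k: floor((48 - q_1)/q_2) = floor((48 - 1)/20) = 2.
That gives (2*159 + 8)/(2*20 + 1) = 326/41.
Compare the errors: |x - 159/20| = |1439*20 - 159*181|/(181*20) = 1/3620, and |x - 326/41| = |1439*41 - 326*181|/(181*41) = 7/7421.
Cross-multiplying, 1*7421 = 7421 < 25340 = 7*3620, so 1/3620 is smaller: the convergent 159/20 is closer to x than 326/41.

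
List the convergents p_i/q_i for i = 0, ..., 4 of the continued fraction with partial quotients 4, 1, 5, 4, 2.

Using the convergent recurrence p_i = a_i*p_{i-1} + p_{i-2}, q_i = a_i*q_{i-1} + q_{i-2} with p_{-2}=0, p_{-1}=1, q_{-2}=1, q_{-1}=0:
  i=0: a_0=4, p_0 = 4*1 + 0 = 4, q_0 = 4*0 + 1 = 1.
  i=1: a_1=1, p_1 = 1*4 + 1 = 5, q_1 = 1*1 + 0 = 1.
  i=2: a_2=5, p_2 = 5*5 + 4 = 29, q_2 = 5*1 + 1 = 6.
  i=3: a_3=4, p_3 = 4*29 + 5 = 121, q_3 = 4*6 + 1 = 25.
  i=4: a_4=2, p_4 = 2*121 + 29 = 271, q_4 = 2*25 + 6 = 56.

4/1, 5/1, 29/6, 121/25, 271/56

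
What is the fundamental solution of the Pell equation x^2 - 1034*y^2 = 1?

(x, y) = (15885, 494)

First expand sqrt(1034) as a continued fraction. With x_i = (sqrt(1034) + m_i)/d_i and (m_0, d_0) = (0, 1): a_0 = floor(sqrt(1034)) = 32, since 32^2 = 1024 <= 1034 < 1089 = 33^2.
Iterate m_{i+1} = d_i*a_i - m_i, d_{i+1} = (1034 - m_{i+1}^2)/d_i, a_{i+1} = floor((a_0 + m_{i+1})/d_{i+1}):
  m_1 = 1*32 - 0 = 32, d_1 = (1034 - 32^2)/1 = 10/1 = 10, a_1 = floor((32 + 32)/10) = 6.
  m_2 = 10*6 - 32 = 28, d_2 = (1034 - 28^2)/10 = 250/10 = 25, a_2 = floor((32 + 28)/25) = 2.
  m_3 = 25*2 - 28 = 22, d_3 = (1034 - 22^2)/25 = 550/25 = 22, a_3 = floor((32 + 22)/22) = 2.
  m_4 = 22*2 - 22 = 22, d_4 = (1034 - 22^2)/22 = 550/22 = 25, a_4 = floor((32 + 22)/25) = 2.
  m_5 = 25*2 - 22 = 28, d_5 = (1034 - 28^2)/25 = 250/25 = 10, a_5 = floor((32 + 28)/10) = 6.
  m_6 = 10*6 - 28 = 32, d_6 = (1034 - 32^2)/10 = 10/10 = 1, a_6 = floor((32 + 32)/1) = 64.
  m_7 = 1*64 - 32 = 32, d_7 = (1034 - 32^2)/1 = 10/1 = 10: (m_7, d_7) = (m_1, d_1) = (32, 10), so from here the quotients repeat a_1, ..., a_6; the period length is 6.
So sqrt(1034) = [32; (6, 2, 2, 2, 6, 64)] with period length k = 6.
k is even, so the fundamental solution of x^2 - 1034y^2 = 1 is (p_{k-1}, q_{k-1}) = (p_5, q_5); compute convergents through index 5.
Convergents (p_i = a_i*p_{i-1} + p_{i-2}, q_i = a_i*q_{i-1} + q_{i-2} with p_{-2}=0, p_{-1}=1, q_{-2}=1, q_{-1}=0):
  i=0: a_0=32, p_0 = 32*1 + 0 = 32, q_0 = 32*0 + 1 = 1.
  i=1: a_1=6, p_1 = 6*32 + 1 = 193, q_1 = 6*1 + 0 = 6.
  i=2: a_2=2, p_2 = 2*193 + 32 = 418, q_2 = 2*6 + 1 = 13.
  i=3: a_3=2, p_3 = 2*418 + 193 = 1029, q_3 = 2*13 + 6 = 32.
  i=4: a_4=2, p_4 = 2*1029 + 418 = 2476, q_4 = 2*32 + 13 = 77.
  i=5: a_5=6, p_5 = 6*2476 + 1029 = 15885, q_5 = 6*77 + 32 = 494.
Check: 15885^2 - 1034*494^2 = 252333225 - 252333224 = 1, so (x, y) = (15885, 494) solves the equation, and by the theorem it is the least positive solution.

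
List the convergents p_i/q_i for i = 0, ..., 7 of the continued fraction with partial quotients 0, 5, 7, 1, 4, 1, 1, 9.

Using the convergent recurrence p_i = a_i*p_{i-1} + p_{i-2}, q_i = a_i*q_{i-1} + q_{i-2} with p_{-2}=0, p_{-1}=1, q_{-2}=1, q_{-1}=0:
  i=0: a_0=0, p_0 = 0*1 + 0 = 0, q_0 = 0*0 + 1 = 1.
  i=1: a_1=5, p_1 = 5*0 + 1 = 1, q_1 = 5*1 + 0 = 5.
  i=2: a_2=7, p_2 = 7*1 + 0 = 7, q_2 = 7*5 + 1 = 36.
  i=3: a_3=1, p_3 = 1*7 + 1 = 8, q_3 = 1*36 + 5 = 41.
  i=4: a_4=4, p_4 = 4*8 + 7 = 39, q_4 = 4*41 + 36 = 200.
  i=5: a_5=1, p_5 = 1*39 + 8 = 47, q_5 = 1*200 + 41 = 241.
  i=6: a_6=1, p_6 = 1*47 + 39 = 86, q_6 = 1*241 + 200 = 441.
  i=7: a_7=9, p_7 = 9*86 + 47 = 821, q_7 = 9*441 + 241 = 4210.

0/1, 1/5, 7/36, 8/41, 39/200, 47/241, 86/441, 821/4210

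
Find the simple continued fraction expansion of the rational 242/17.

Run the Euclidean algorithm on 242 and 17; the successive quotients are the partial quotients a_0, a_1, ... (each step inverts the fractional part left over by the previous one):
  242 = 14*17 + 4, so a_0 = 14.
  17 = 4*4 + 1, so a_1 = 4.
  4 = 4*1 + 0, so a_2 = 4.
The remainder reaches 0 after 3 divisions, so the expansion has 3 partial quotients, read off in order.

[14; 4, 4]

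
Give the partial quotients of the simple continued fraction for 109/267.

[0; 2, 2, 4, 2, 5]

Run the Euclidean algorithm on 109 and 267; the successive quotients are the partial quotients a_0, a_1, ... (each step inverts the fractional part left over by the previous one):
  109 = 0*267 + 109, so a_0 = 0.
  267 = 2*109 + 49, so a_1 = 2.
  109 = 2*49 + 11, so a_2 = 2.
  49 = 4*11 + 5, so a_3 = 4.
  11 = 2*5 + 1, so a_4 = 2.
  5 = 5*1 + 0, so a_5 = 5.
The remainder reaches 0 after 6 divisions, so the expansion has 6 partial quotients, read off in order.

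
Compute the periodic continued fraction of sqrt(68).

Write x_i = (sqrt(68) + m_i)/d_i with (m_0, d_0) = (0, 1). a_0 = floor(sqrt(68)) = 8, since 8^2 = 64 <= 68 < 81 = 9^2.
Iterate m_{i+1} = d_i*a_i - m_i, d_{i+1} = (68 - m_{i+1}^2)/d_i, a_{i+1} = floor((a_0 + m_{i+1})/d_{i+1}):
  m_1 = 1*8 - 0 = 8, d_1 = (68 - 8^2)/1 = 4/1 = 4, a_1 = floor((8 + 8)/4) = 4.
  m_2 = 4*4 - 8 = 8, d_2 = (68 - 8^2)/4 = 4/4 = 1, a_2 = floor((8 + 8)/1) = 16.
  m_3 = 1*16 - 8 = 8, d_3 = (68 - 8^2)/1 = 4/1 = 4: (m_3, d_3) = (m_1, d_1) = (8, 4), so from here the quotients repeat a_1, a_2; the period length is 2.
Hence the expansion of sqrt(68) is a_0 = 8 followed by the repeating block 4, 16 (period 2).

[8; (4, 16)]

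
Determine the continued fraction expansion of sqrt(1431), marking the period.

[37; (1, 4, 1, 4, 1, 74)]

Write x_i = (sqrt(1431) + m_i)/d_i with (m_0, d_0) = (0, 1). a_0 = floor(sqrt(1431)) = 37, since 37^2 = 1369 <= 1431 < 1444 = 38^2.
Iterate m_{i+1} = d_i*a_i - m_i, d_{i+1} = (1431 - m_{i+1}^2)/d_i, a_{i+1} = floor((a_0 + m_{i+1})/d_{i+1}):
  m_1 = 1*37 - 0 = 37, d_1 = (1431 - 37^2)/1 = 62/1 = 62, a_1 = floor((37 + 37)/62) = 1.
  m_2 = 62*1 - 37 = 25, d_2 = (1431 - 25^2)/62 = 806/62 = 13, a_2 = floor((37 + 25)/13) = 4.
  m_3 = 13*4 - 25 = 27, d_3 = (1431 - 27^2)/13 = 702/13 = 54, a_3 = floor((37 + 27)/54) = 1.
  m_4 = 54*1 - 27 = 27, d_4 = (1431 - 27^2)/54 = 702/54 = 13, a_4 = floor((37 + 27)/13) = 4.
  m_5 = 13*4 - 27 = 25, d_5 = (1431 - 25^2)/13 = 806/13 = 62, a_5 = floor((37 + 25)/62) = 1.
  m_6 = 62*1 - 25 = 37, d_6 = (1431 - 37^2)/62 = 62/62 = 1, a_6 = floor((37 + 37)/1) = 74.
  m_7 = 1*74 - 37 = 37, d_7 = (1431 - 37^2)/1 = 62/1 = 62: (m_7, d_7) = (m_1, d_1) = (37, 62), so from here the quotients repeat a_1, ..., a_6; the period length is 6.
Hence the expansion of sqrt(1431) is a_0 = 37 followed by the repeating block 1, 4, 1, 4, 1, 74 (period 6).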